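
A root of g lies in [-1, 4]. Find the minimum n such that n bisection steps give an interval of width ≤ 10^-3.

Width after n steps is 5/2^n. Need 2^n ≥ 5/10^-3 = 5000.
2^12 = 4096 < 5000 ≤ 2^13 = 8192, so n = 13.

13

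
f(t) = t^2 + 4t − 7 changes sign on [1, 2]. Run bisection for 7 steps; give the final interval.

[1.3125, 1.3203125]

t = 1.5 gives f = 1.25, positive; keep [1, 1.5]
t = 1.25 gives f = -0.4375, negative; keep [1.25, 1.5]
t = 1.375 gives f = 0.390625, positive; keep [1.25, 1.375]
t = 1.3125 gives f = -0.0273, negative; keep [1.3125, 1.375]
t = 1.34375 gives f = 0.1807, positive; keep [1.3125, 1.34375]
t = 1.328125 gives f = 0.0764, positive; keep [1.3125, 1.328125]
t = 1.3203125 gives f = 0.0245, positive; keep [1.3125, 1.3203125]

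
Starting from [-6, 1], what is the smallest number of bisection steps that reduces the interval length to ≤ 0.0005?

Width after n steps is 7/2^n. Need 2^n ≥ 7/0.0005 = 14000.
2^13 = 8192 < 14000 ≤ 2^14 = 16384, so n = 14.

14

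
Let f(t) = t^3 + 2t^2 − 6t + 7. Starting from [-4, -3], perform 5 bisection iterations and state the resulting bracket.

m = -3.5, f(m) = 9.625 (+); new bracket [-4, -3.5]
m = -3.75, f(m) = 4.890625 (+); new bracket [-4, -3.75]
m = -3.875, f(m) = 2.095703 (+); new bracket [-4, -3.875]
m = -3.9375, f(m) = 0.5862 (+); new bracket [-4, -3.9375]
m = -3.96875, f(m) = -0.1972 (−); new bracket [-3.96875, -3.9375]

[-3.96875, -3.9375]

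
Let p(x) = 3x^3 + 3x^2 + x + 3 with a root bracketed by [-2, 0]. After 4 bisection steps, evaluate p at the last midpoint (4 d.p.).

-0.5020

midpoint -1: p = 2 > 0 → [-2, -1]
midpoint -1.5: p = -1.875 < 0 → [-1.5, -1]
midpoint -1.25: p = 0.578125 > 0 → [-1.5, -1.25]
midpoint -1.375: p = -0.502 < 0 → [-1.375, -1.25]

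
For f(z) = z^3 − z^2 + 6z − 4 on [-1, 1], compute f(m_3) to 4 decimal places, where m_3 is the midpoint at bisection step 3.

m = 0, f(m) = -4 (−); new bracket [0, 1]
m = 0.5, f(m) = -1.125 (−); new bracket [0.5, 1]
m = 0.75, f(m) = 0.359375 (+); new bracket [0.5, 0.75]

0.3594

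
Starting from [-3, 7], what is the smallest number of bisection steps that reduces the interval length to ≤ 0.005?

11

Width after n steps is 10/2^n. Need 2^n ≥ 10/0.005 = 2000.
2^10 = 1024 < 2000 ≤ 2^11 = 2048, so n = 11.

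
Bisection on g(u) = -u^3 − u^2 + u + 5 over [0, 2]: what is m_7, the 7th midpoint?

m = 1, g(m) = 4 (+); new bracket [1, 2]
m = 1.5, g(m) = 0.875 (+); new bracket [1.5, 2]
m = 1.75, g(m) = -1.671875 (−); new bracket [1.5, 1.75]
m = 1.625, g(m) = -0.3066 (−); new bracket [1.5, 1.625]
m = 1.5625, g(m) = 0.3064 (+); new bracket [1.5625, 1.625]
m = 1.59375, g(m) = 0.0055 (+); new bracket [1.59375, 1.625]
m = 1.609375, g(m) = -0.1491 (−); new bracket [1.59375, 1.609375]

1.609375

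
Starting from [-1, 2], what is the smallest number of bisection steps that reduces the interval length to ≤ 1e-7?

Width after n steps is 3/2^n. Need 2^n ≥ 3/1e-7 = 30000000.
2^24 = 16777216 < 30000000 ≤ 2^25 = 33554432, so n = 25.

25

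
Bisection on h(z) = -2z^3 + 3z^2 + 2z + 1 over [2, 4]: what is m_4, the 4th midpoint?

z = 3 gives h = -20, negative; keep [2, 3]
z = 2.5 gives h = -6.5, negative; keep [2, 2.5]
z = 2.25 gives h = -2.09375, negative; keep [2, 2.25]
z = 2.125 gives h = -0.3945, negative; keep [2, 2.125]

2.125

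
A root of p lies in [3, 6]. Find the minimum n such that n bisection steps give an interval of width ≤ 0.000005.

20

Width after n steps is 3/2^n. Need 2^n ≥ 3/0.000005 = 600000.
2^19 = 524288 < 600000 ≤ 2^20 = 1048576, so n = 20.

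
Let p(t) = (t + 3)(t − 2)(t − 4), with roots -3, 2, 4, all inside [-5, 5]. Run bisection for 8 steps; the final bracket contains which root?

p(0) = 24 > 0, so the root lies in [-5, 0]
p(-2.5) = 14.625 > 0, so the root lies in [-5, -2.5]
p(-3.75) = -33.421875 < 0, so the root lies in [-3.75, -2.5]
p(-3.125) = -4.5645 < 0, so the root lies in [-3.125, -2.5]
p(-2.8125) = 6.1472 > 0, so the root lies in [-3.125, -2.8125]
p(-2.96875) = 1.0821 > 0, so the root lies in [-3.125, -2.96875]
p(-3.046875) = -1.6671 < 0, so the root lies in [-3.046875, -2.96875]
p(-3.0078125) = -0.2742 < 0, so the root lies in [-3.0078125, -2.96875]

-3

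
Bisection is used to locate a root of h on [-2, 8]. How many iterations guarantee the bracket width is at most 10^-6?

24

Width after n steps is 10/2^n. Need 2^n ≥ 10/10^-6 = 10000000.
2^23 = 8388608 < 10000000 ≤ 2^24 = 16777216, so n = 24.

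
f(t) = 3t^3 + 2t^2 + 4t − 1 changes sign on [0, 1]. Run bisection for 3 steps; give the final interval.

[0.125, 0.25]

f(0.5) = 1.875 > 0, so the root lies in [0, 0.5]
f(0.25) = 0.171875 > 0, so the root lies in [0, 0.25]
f(0.125) = -0.462891 < 0, so the root lies in [0.125, 0.25]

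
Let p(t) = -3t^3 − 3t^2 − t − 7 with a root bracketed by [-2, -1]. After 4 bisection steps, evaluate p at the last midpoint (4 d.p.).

0.5608

p(-1.5) = -2.125 < 0, so the root lies in [-2, -1.5]
p(-1.75) = 1.640625 > 0, so the root lies in [-1.75, -1.5]
p(-1.625) = -0.423828 < 0, so the root lies in [-1.75, -1.625]
p(-1.6875) = 0.5608 > 0, so the root lies in [-1.6875, -1.625]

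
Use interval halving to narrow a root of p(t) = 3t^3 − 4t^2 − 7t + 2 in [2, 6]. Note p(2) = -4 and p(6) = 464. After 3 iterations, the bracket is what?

[2, 2.5]

t = 4 gives p = 102, positive; keep [2, 4]
t = 3 gives p = 26, positive; keep [2, 3]
t = 2.5 gives p = 6.375, positive; keep [2, 2.5]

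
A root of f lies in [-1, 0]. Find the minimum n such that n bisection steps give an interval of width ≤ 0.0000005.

21

Width after n steps is 1/2^n. Need 2^n ≥ 1/0.0000005 = 2000000.
2^20 = 1048576 < 2000000 ≤ 2^21 = 2097152, so n = 21.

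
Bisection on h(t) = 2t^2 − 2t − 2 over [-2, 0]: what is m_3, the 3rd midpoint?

t = -1 gives h = 2, positive; keep [-1, 0]
t = -0.5 gives h = -0.5, negative; keep [-1, -0.5]
t = -0.75 gives h = 0.625, positive; keep [-0.75, -0.5]

-0.75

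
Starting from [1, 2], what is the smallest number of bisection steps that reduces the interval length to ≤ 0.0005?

11

Width after n steps is 1/2^n. Need 2^n ≥ 1/0.0005 = 2000.
2^10 = 1024 < 2000 ≤ 2^11 = 2048, so n = 11.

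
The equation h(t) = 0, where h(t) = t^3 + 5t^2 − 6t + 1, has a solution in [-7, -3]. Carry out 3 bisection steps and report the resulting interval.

[-6.5, -6]

midpoint -5: h = 31 > 0 → [-7, -5]
midpoint -6: h = 1 > 0 → [-7, -6]
midpoint -6.5: h = -23.375 < 0 → [-6.5, -6]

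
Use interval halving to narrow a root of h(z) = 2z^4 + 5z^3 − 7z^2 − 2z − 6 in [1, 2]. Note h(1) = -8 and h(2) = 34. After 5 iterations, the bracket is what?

midpoint 1.5: h = 2.25 > 0 → [1, 1.5]
midpoint 1.25: h = -4.789062 < 0 → [1.25, 1.5]
midpoint 1.375: h = -1.837402 < 0 → [1.375, 1.5]
midpoint 1.4375: h = 0.0525 > 0 → [1.375, 1.4375]
midpoint 1.40625: h = -0.9294 < 0 → [1.40625, 1.4375]

[1.40625, 1.4375]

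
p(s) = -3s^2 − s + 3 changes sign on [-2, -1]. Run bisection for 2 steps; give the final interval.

p(-1.5) = -2.25 < 0, so the root lies in [-1.5, -1]
p(-1.25) = -0.4375 < 0, so the root lies in [-1.25, -1]

[-1.25, -1]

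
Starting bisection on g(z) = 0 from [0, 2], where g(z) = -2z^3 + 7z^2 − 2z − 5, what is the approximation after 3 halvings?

g(1) = -2 < 0, so the root lies in [1, 2]
g(1.5) = 1 > 0, so the root lies in [1, 1.5]
g(1.25) = -0.46875 < 0, so the root lies in [1.25, 1.5]

1.25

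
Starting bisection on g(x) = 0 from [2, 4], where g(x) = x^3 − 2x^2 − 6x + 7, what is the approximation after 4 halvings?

m = 3, g(m) = -2 (−); new bracket [3, 4]
m = 3.5, g(m) = 4.375 (+); new bracket [3, 3.5]
m = 3.25, g(m) = 0.703125 (+); new bracket [3, 3.25]
m = 3.125, g(m) = -0.7637 (−); new bracket [3.125, 3.25]

3.125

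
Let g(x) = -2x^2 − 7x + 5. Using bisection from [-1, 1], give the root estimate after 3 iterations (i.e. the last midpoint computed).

0.75

g(0) = 5 > 0, so the root lies in [0, 1]
g(0.5) = 1 > 0, so the root lies in [0.5, 1]
g(0.75) = -1.375 < 0, so the root lies in [0.5, 0.75]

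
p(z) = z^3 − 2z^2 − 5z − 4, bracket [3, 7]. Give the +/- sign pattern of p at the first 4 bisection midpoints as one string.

++-+

p(5) = 46 > 0, so the root lies in [3, 5]
p(4) = 8 > 0, so the root lies in [3, 4]
p(3.5) = -3.125 < 0, so the root lies in [3.5, 4]
p(3.75) = 1.8594 > 0, so the root lies in [3.5, 3.75]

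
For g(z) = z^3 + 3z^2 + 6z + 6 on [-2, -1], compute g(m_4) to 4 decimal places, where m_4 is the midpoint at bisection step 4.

z = -1.5 gives g = 0.375, positive; keep [-2, -1.5]
z = -1.75 gives g = -0.671875, negative; keep [-1.75, -1.5]
z = -1.625 gives g = -0.119141, negative; keep [-1.625, -1.5]
z = -1.5625 gives g = 0.1345, positive; keep [-1.625, -1.5625]

0.1345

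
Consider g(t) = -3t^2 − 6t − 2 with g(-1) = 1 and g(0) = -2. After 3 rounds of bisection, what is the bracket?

[-0.5, -0.375]

m = -0.5, g(m) = 0.25 (+); new bracket [-0.5, 0]
m = -0.25, g(m) = -0.6875 (−); new bracket [-0.5, -0.25]
m = -0.375, g(m) = -0.171875 (−); new bracket [-0.5, -0.375]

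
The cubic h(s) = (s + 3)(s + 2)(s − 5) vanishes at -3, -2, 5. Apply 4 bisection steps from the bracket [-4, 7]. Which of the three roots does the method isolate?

5

midpoint 1.5: h = -55.125 < 0 → [1.5, 7]
midpoint 4.25: h = -33.984375 < 0 → [4.25, 7]
midpoint 5.625: h = 41.103516 > 0 → [4.25, 5.625]
midpoint 4.9375: h = -3.4417 < 0 → [4.9375, 5.625]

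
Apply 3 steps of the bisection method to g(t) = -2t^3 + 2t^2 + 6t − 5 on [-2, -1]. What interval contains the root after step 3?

midpoint -1.5: g = -2.75 < 0 → [-2, -1.5]
midpoint -1.75: g = 1.34375 > 0 → [-1.75, -1.5]
midpoint -1.625: g = -0.886719 < 0 → [-1.75, -1.625]

[-1.75, -1.625]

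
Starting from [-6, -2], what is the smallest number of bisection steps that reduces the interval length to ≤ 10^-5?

19

Width after n steps is 4/2^n. Need 2^n ≥ 4/10^-5 = 400000.
2^18 = 262144 < 400000 ≤ 2^19 = 524288, so n = 19.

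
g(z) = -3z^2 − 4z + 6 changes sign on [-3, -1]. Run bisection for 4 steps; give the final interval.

[-2.25, -2.125]

z = -2 gives g = 2, positive; keep [-3, -2]
z = -2.5 gives g = -2.75, negative; keep [-2.5, -2]
z = -2.25 gives g = -0.1875, negative; keep [-2.25, -2]
z = -2.125 gives g = 0.9531, positive; keep [-2.25, -2.125]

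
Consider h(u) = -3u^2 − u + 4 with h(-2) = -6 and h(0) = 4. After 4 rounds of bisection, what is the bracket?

h(-1) = 2 > 0, so the root lies in [-2, -1]
h(-1.5) = -1.25 < 0, so the root lies in [-1.5, -1]
h(-1.25) = 0.5625 > 0, so the root lies in [-1.5, -1.25]
h(-1.375) = -0.2969 < 0, so the root lies in [-1.375, -1.25]

[-1.375, -1.25]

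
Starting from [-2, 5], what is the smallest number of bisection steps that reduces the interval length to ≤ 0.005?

11

Width after n steps is 7/2^n. Need 2^n ≥ 7/0.005 = 1400.
2^10 = 1024 < 1400 ≤ 2^11 = 2048, so n = 11.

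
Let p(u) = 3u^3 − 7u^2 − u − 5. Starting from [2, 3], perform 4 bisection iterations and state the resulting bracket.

midpoint 2.5: p = -4.375 < 0 → [2.5, 3]
midpoint 2.75: p = 1.703125 > 0 → [2.5, 2.75]
midpoint 2.625: p = -1.595703 < 0 → [2.625, 2.75]
midpoint 2.6875: p = -0.0134 < 0 → [2.6875, 2.75]

[2.6875, 2.75]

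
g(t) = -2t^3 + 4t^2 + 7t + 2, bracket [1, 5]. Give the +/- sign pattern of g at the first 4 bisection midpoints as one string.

+---

midpoint 3: g = 5 > 0 → [3, 5]
midpoint 4: g = -34 < 0 → [3, 4]
midpoint 3.5: g = -10.25 < 0 → [3, 3.5]
midpoint 3.25: g = -1.6562 < 0 → [3, 3.25]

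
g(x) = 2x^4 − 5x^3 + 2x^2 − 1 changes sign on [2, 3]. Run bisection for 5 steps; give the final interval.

g(2.5) = 11.5 > 0, so the root lies in [2, 2.5]
g(2.25) = 3.429688 > 0, so the root lies in [2, 2.25]
g(2.125) = 0.834473 > 0, so the root lies in [2, 2.125]
g(2.0625) = -0.1692 < 0, so the root lies in [2.0625, 2.125]
g(2.09375) = 0.31 > 0, so the root lies in [2.0625, 2.09375]

[2.0625, 2.09375]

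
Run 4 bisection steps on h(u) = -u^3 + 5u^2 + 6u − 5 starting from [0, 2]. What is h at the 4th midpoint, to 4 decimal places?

0.4590

midpoint 1: h = 5 > 0 → [0, 1]
midpoint 0.5: h = -0.875 < 0 → [0.5, 1]
midpoint 0.75: h = 1.890625 > 0 → [0.5, 0.75]
midpoint 0.625: h = 0.459 > 0 → [0.5, 0.625]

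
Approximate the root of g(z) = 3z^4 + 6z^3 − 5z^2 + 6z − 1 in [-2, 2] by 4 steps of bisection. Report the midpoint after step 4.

midpoint 0: g = -1 < 0 → [0, 2]
midpoint 1: g = 9 > 0 → [0, 1]
midpoint 0.5: g = 1.6875 > 0 → [0, 0.5]
midpoint 0.25: g = 0.293 > 0 → [0, 0.25]

0.25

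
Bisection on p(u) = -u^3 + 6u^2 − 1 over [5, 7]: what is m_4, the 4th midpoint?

5.875

m = 6, p(m) = -1 (−); new bracket [5, 6]
m = 5.5, p(m) = 14.125 (+); new bracket [5.5, 6]
m = 5.75, p(m) = 7.265625 (+); new bracket [5.75, 6]
m = 5.875, p(m) = 3.3145 (+); new bracket [5.875, 6]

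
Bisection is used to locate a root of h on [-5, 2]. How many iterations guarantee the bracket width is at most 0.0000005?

24

Width after n steps is 7/2^n. Need 2^n ≥ 7/0.0000005 = 14000000.
2^23 = 8388608 < 14000000 ≤ 2^24 = 16777216, so n = 24.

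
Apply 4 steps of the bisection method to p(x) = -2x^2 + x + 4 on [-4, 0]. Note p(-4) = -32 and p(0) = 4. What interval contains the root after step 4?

[-1.25, -1]

midpoint -2: p = -6 < 0 → [-2, 0]
midpoint -1: p = 1 > 0 → [-2, -1]
midpoint -1.5: p = -2 < 0 → [-1.5, -1]
midpoint -1.25: p = -0.375 < 0 → [-1.25, -1]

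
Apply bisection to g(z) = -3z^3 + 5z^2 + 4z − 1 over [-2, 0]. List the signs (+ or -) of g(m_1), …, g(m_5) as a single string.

+-+--

z = -1 gives g = 3, positive; keep [-1, 0]
z = -0.5 gives g = -1.375, negative; keep [-1, -0.5]
z = -0.75 gives g = 0.078125, positive; keep [-0.75, -0.5]
z = -0.625 gives g = -0.8145, negative; keep [-0.75, -0.625]
z = -0.6875 gives g = -0.4119, negative; keep [-0.75, -0.6875]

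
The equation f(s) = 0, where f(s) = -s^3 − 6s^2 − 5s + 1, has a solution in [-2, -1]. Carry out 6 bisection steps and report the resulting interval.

f(-1.5) = -1.625 < 0, so the root lies in [-1.5, -1]
f(-1.25) = -0.171875 < 0, so the root lies in [-1.25, -1]
f(-1.125) = 0.455078 > 0, so the root lies in [-1.25, -1.125]
f(-1.1875) = 0.1511 > 0, so the root lies in [-1.25, -1.1875]
f(-1.21875) = -0.0081 < 0, so the root lies in [-1.21875, -1.1875]
f(-1.203125) = 0.0721 > 0, so the root lies in [-1.21875, -1.203125]

[-1.21875, -1.203125]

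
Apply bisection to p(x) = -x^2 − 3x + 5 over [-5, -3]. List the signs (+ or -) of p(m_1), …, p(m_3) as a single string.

m = -4, p(m) = 1 (+); new bracket [-5, -4]
m = -4.5, p(m) = -1.75 (−); new bracket [-4.5, -4]
m = -4.25, p(m) = -0.3125 (−); new bracket [-4.25, -4]

+--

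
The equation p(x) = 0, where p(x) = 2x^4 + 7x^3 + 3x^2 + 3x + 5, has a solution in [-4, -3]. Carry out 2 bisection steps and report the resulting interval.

x = -3.5 gives p = 31.25, positive; keep [-3.5, -3]
x = -3.25 gives p = 9.773438, positive; keep [-3.25, -3]

[-3.25, -3]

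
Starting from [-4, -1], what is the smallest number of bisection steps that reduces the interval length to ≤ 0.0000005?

23

Width after n steps is 3/2^n. Need 2^n ≥ 3/0.0000005 = 6000000.
2^22 = 4194304 < 6000000 ≤ 2^23 = 8388608, so n = 23.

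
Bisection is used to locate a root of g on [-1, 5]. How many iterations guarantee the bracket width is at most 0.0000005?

Width after n steps is 6/2^n. Need 2^n ≥ 6/0.0000005 = 12000000.
2^23 = 8388608 < 12000000 ≤ 2^24 = 16777216, so n = 24.

24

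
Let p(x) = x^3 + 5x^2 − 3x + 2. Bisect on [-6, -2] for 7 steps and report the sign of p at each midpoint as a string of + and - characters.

m = -4, p(m) = 30 (+); new bracket [-6, -4]
m = -5, p(m) = 17 (+); new bracket [-6, -5]
m = -5.5, p(m) = 3.375 (+); new bracket [-6, -5.5]
m = -5.75, p(m) = -5.5469 (−); new bracket [-5.75, -5.5]
m = -5.625, p(m) = -0.9004 (−); new bracket [-5.625, -5.5]
m = -5.5625, p(m) = 1.283 (+); new bracket [-5.625, -5.5625]
m = -5.59375, p(m) = 0.2028 (+); new bracket [-5.625, -5.59375]

+++--++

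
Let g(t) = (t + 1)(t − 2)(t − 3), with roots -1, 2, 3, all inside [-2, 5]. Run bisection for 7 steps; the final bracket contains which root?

-1

m = 1.5, g(m) = 1.875 (+); new bracket [-2, 1.5]
m = -0.25, g(m) = 5.484375 (+); new bracket [-2, -0.25]
m = -1.125, g(m) = -1.611328 (−); new bracket [-1.125, -0.25]
m = -0.6875, g(m) = 3.0969 (+); new bracket [-1.125, -0.6875]
m = -0.90625, g(m) = 1.0643 (+); new bracket [-1.125, -0.90625]
m = -1.015625, g(m) = -0.1892 (−); new bracket [-1.015625, -0.90625]
m = -0.9609375, g(m) = 0.4581 (+); new bracket [-1.015625, -0.9609375]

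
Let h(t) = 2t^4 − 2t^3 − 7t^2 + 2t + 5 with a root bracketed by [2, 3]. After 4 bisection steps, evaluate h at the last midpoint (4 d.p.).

0.7393

midpoint 2.5: h = 13.125 > 0 → [2, 2.5]
midpoint 2.25: h = 2.539062 > 0 → [2, 2.25]
midpoint 2.125: h = -0.769043 < 0 → [2.125, 2.25]
midpoint 2.1875: h = 0.7393 > 0 → [2.125, 2.1875]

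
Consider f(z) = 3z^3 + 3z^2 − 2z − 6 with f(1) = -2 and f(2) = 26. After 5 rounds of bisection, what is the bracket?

[1.125, 1.15625]

f(1.5) = 7.875 > 0, so the root lies in [1, 1.5]
f(1.25) = 2.046875 > 0, so the root lies in [1, 1.25]
f(1.125) = -0.181641 < 0, so the root lies in [1.125, 1.25]
f(1.1875) = 0.8792 > 0, so the root lies in [1.125, 1.1875]
f(1.15625) = 0.3357 > 0, so the root lies in [1.125, 1.15625]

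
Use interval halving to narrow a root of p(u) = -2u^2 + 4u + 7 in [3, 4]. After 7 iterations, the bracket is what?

[3.1171875, 3.125]

m = 3.5, p(m) = -3.5 (−); new bracket [3, 3.5]
m = 3.25, p(m) = -1.125 (−); new bracket [3, 3.25]
m = 3.125, p(m) = -0.03125 (−); new bracket [3, 3.125]
m = 3.0625, p(m) = 0.4922 (+); new bracket [3.0625, 3.125]
m = 3.09375, p(m) = 0.2324 (+); new bracket [3.09375, 3.125]
m = 3.109375, p(m) = 0.1011 (+); new bracket [3.109375, 3.125]
m = 3.1171875, p(m) = 0.035 (+); new bracket [3.1171875, 3.125]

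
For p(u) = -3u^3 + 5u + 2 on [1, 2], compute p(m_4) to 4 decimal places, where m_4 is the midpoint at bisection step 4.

0.2761

u = 1.5 gives p = -0.625, negative; keep [1, 1.5]
u = 1.25 gives p = 2.390625, positive; keep [1.25, 1.5]
u = 1.375 gives p = 1.076172, positive; keep [1.375, 1.5]
u = 1.4375 gives p = 0.2761, positive; keep [1.4375, 1.5]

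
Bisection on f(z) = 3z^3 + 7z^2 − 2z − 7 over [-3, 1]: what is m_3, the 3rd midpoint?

f(-1) = -1 < 0, so the root lies in [-1, 1]
f(0) = -7 < 0, so the root lies in [0, 1]
f(0.5) = -5.875 < 0, so the root lies in [0.5, 1]

0.5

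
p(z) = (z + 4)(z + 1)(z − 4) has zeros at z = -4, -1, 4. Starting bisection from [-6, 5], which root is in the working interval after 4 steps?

4

m = -0.5, p(m) = -7.875 (−); new bracket [-0.5, 5]
m = 2.25, p(m) = -35.546875 (−); new bracket [2.25, 5]
m = 3.625, p(m) = -13.224609 (−); new bracket [3.625, 5]
m = 4.3125, p(m) = 13.8 (+); new bracket [3.625, 4.3125]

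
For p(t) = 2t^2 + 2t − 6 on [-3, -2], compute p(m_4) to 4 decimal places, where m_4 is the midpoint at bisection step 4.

0.0703

midpoint -2.5: p = 1.5 > 0 → [-2.5, -2]
midpoint -2.25: p = -0.375 < 0 → [-2.5, -2.25]
midpoint -2.375: p = 0.53125 > 0 → [-2.375, -2.25]
midpoint -2.3125: p = 0.0703 > 0 → [-2.3125, -2.25]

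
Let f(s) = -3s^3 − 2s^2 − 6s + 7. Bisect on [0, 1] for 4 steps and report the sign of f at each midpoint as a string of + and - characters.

++--

s = 0.5 gives f = 3.125, positive; keep [0.5, 1]
s = 0.75 gives f = 0.109375, positive; keep [0.75, 1]
s = 0.875 gives f = -1.791016, negative; keep [0.75, 0.875]
s = 0.8125 gives f = -0.8044, negative; keep [0.75, 0.8125]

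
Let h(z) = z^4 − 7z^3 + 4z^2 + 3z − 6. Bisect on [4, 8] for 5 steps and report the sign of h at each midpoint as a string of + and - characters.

m = 6, h(m) = -60 (−); new bracket [6, 8]
m = 7, h(m) = 211 (+); new bracket [6, 7]
m = 6.5, h(m) = 45.1875 (+); new bracket [6, 6.5]
m = 6.25, h(m) = -14.1055 (−); new bracket [6.25, 6.5]
m = 6.375, h(m) = 13.76 (+); new bracket [6.25, 6.375]

-++-+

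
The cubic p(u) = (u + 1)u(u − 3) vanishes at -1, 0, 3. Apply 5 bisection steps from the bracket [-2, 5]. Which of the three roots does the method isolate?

3

p(1.5) = -5.625 < 0, so the root lies in [1.5, 5]
p(3.25) = 3.453125 > 0, so the root lies in [1.5, 3.25]
p(2.375) = -5.009766 < 0, so the root lies in [2.375, 3.25]
p(2.8125) = -2.0105 < 0, so the root lies in [2.8125, 3.25]
p(3.03125) = 0.3819 > 0, so the root lies in [2.8125, 3.03125]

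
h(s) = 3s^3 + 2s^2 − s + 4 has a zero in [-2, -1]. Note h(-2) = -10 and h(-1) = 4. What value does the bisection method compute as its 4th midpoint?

m = -1.5, h(m) = -0.125 (−); new bracket [-1.5, -1]
m = -1.25, h(m) = 2.515625 (+); new bracket [-1.5, -1.25]
m = -1.375, h(m) = 1.357422 (+); new bracket [-1.5, -1.375]
m = -1.4375, h(m) = 0.6589 (+); new bracket [-1.5, -1.4375]

-1.4375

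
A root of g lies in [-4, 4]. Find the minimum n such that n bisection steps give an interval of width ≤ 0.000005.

Width after n steps is 8/2^n. Need 2^n ≥ 8/0.000005 = 1600000.
2^20 = 1048576 < 1600000 ≤ 2^21 = 2097152, so n = 21.

21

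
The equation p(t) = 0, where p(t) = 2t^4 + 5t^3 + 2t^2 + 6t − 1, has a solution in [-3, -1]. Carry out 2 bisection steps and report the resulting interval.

[-3, -2.5]

p(-2) = -13 < 0, so the root lies in [-3, -2]
p(-2.5) = -3.5 < 0, so the root lies in [-3, -2.5]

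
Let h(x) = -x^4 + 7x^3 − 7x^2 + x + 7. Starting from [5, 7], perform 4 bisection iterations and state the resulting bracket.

[5.75, 5.875]

m = 6, h(m) = -23 (−); new bracket [5, 6]
m = 5.5, h(m) = 50.3125 (+); new bracket [5.5, 6]
m = 5.75, h(m) = 18.949219 (+); new bracket [5.75, 6]
m = 5.875, h(m) = -0.6077 (−); new bracket [5.75, 5.875]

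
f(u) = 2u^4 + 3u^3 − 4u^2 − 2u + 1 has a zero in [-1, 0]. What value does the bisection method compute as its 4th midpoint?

-0.6875

u = -0.5 gives f = 0.75, positive; keep [-1, -0.5]
u = -0.75 gives f = -0.382812, negative; keep [-0.75, -0.5]
u = -0.625 gives f = 0.260254, positive; keep [-0.75, -0.625]
u = -0.6875 gives f = -0.0437, negative; keep [-0.6875, -0.625]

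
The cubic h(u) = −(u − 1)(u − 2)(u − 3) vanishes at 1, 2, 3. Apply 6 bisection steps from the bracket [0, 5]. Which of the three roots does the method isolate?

u = 2.5 gives h = 0.375, positive; keep [2.5, 5]
u = 3.75 gives h = -3.609375, negative; keep [2.5, 3.75]
u = 3.125 gives h = -0.298828, negative; keep [2.5, 3.125]
u = 2.8125 gives h = 0.2761, positive; keep [2.8125, 3.125]
u = 2.96875 gives h = 0.0596, positive; keep [2.96875, 3.125]
u = 3.046875 gives h = -0.1004, negative; keep [2.96875, 3.046875]

3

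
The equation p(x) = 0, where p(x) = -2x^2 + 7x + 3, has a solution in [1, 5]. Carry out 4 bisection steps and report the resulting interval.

[3.75, 4]

p(3) = 6 > 0, so the root lies in [3, 5]
p(4) = -1 < 0, so the root lies in [3, 4]
p(3.5) = 3 > 0, so the root lies in [3.5, 4]
p(3.75) = 1.125 > 0, so the root lies in [3.75, 4]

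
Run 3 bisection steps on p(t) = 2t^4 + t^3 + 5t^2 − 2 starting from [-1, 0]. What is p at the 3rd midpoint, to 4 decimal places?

midpoint -0.5: p = -0.75 < 0 → [-1, -0.5]
midpoint -0.75: p = 1.023438 > 0 → [-0.75, -0.5]
midpoint -0.625: p = 0.01416 > 0 → [-0.625, -0.5]

0.0142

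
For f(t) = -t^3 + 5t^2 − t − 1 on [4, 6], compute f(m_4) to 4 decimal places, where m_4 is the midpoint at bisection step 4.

2.3965

m = 5, f(m) = -6 (−); new bracket [4, 5]
m = 4.5, f(m) = 4.625 (+); new bracket [4.5, 5]
m = 4.75, f(m) = -0.109375 (−); new bracket [4.5, 4.75]
m = 4.625, f(m) = 2.3965 (+); new bracket [4.625, 4.75]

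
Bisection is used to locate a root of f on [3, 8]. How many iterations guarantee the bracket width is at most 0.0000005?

Width after n steps is 5/2^n. Need 2^n ≥ 5/0.0000005 = 10000000.
2^23 = 8388608 < 10000000 ≤ 2^24 = 16777216, so n = 24.

24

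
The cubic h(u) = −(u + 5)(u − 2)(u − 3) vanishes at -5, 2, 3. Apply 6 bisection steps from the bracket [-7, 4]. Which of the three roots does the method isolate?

-5

h(-1.5) = -55.125 < 0, so the root lies in [-7, -1.5]
h(-4.25) = -33.984375 < 0, so the root lies in [-7, -4.25]
h(-5.625) = 41.103516 > 0, so the root lies in [-5.625, -4.25]
h(-4.9375) = -3.4417 < 0, so the root lies in [-5.625, -4.9375]
h(-5.28125) = 16.9588 > 0, so the root lies in [-5.28125, -4.9375]
h(-5.109375) = 6.3058 > 0, so the root lies in [-5.109375, -4.9375]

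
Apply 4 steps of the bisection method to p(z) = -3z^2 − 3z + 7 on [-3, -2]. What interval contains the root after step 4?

m = -2.5, p(m) = -4.25 (−); new bracket [-2.5, -2]
m = -2.25, p(m) = -1.4375 (−); new bracket [-2.25, -2]
m = -2.125, p(m) = -0.171875 (−); new bracket [-2.125, -2]
m = -2.0625, p(m) = 0.4258 (+); new bracket [-2.125, -2.0625]

[-2.125, -2.0625]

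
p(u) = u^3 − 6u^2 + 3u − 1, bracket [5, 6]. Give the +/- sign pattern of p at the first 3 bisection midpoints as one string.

p(5.5) = 0.375 > 0, so the root lies in [5, 5.5]
p(5.25) = -5.921875 < 0, so the root lies in [5.25, 5.5]
p(5.375) = -2.931641 < 0, so the root lies in [5.375, 5.5]

+--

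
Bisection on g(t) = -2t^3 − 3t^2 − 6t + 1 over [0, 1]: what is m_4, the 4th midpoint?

m = 0.5, g(m) = -3 (−); new bracket [0, 0.5]
m = 0.25, g(m) = -0.71875 (−); new bracket [0, 0.25]
m = 0.125, g(m) = 0.199219 (+); new bracket [0.125, 0.25]
m = 0.1875, g(m) = -0.2437 (−); new bracket [0.125, 0.1875]

0.1875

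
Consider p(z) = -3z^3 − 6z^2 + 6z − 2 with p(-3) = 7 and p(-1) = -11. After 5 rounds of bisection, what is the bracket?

p(-2) = -14 < 0, so the root lies in [-3, -2]
p(-2.5) = -7.625 < 0, so the root lies in [-3, -2.5]
p(-2.75) = -1.484375 < 0, so the root lies in [-3, -2.75]
p(-2.875) = 2.4473 > 0, so the root lies in [-2.875, -2.75]
p(-2.8125) = 0.406 > 0, so the root lies in [-2.8125, -2.75]

[-2.8125, -2.75]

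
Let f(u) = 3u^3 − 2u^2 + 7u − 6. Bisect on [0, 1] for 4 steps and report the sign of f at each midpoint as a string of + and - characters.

--+-

f(0.5) = -2.625 < 0, so the root lies in [0.5, 1]
f(0.75) = -0.609375 < 0, so the root lies in [0.75, 1]
f(0.875) = 0.603516 > 0, so the root lies in [0.75, 0.875]
f(0.8125) = -0.0237 < 0, so the root lies in [0.8125, 0.875]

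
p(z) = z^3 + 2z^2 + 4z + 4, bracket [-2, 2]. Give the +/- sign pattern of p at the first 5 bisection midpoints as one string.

midpoint 0: p = 4 > 0 → [-2, 0]
midpoint -1: p = 1 > 0 → [-2, -1]
midpoint -1.5: p = -0.875 < 0 → [-1.5, -1]
midpoint -1.25: p = 0.1719 > 0 → [-1.5, -1.25]
midpoint -1.375: p = -0.3184 < 0 → [-1.375, -1.25]

++-+-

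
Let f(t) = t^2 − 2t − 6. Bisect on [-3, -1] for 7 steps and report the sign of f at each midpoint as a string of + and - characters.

t = -2 gives f = 2, positive; keep [-2, -1]
t = -1.5 gives f = -0.75, negative; keep [-2, -1.5]
t = -1.75 gives f = 0.5625, positive; keep [-1.75, -1.5]
t = -1.625 gives f = -0.1094, negative; keep [-1.75, -1.625]
t = -1.6875 gives f = 0.2227, positive; keep [-1.6875, -1.625]
t = -1.65625 gives f = 0.0557, positive; keep [-1.65625, -1.625]
t = -1.640625 gives f = -0.0271, negative; keep [-1.65625, -1.640625]

+-+-++-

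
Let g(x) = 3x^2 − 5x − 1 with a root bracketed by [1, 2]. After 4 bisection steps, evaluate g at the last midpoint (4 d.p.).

m = 1.5, g(m) = -1.75 (−); new bracket [1.5, 2]
m = 1.75, g(m) = -0.5625 (−); new bracket [1.75, 2]
m = 1.875, g(m) = 0.171875 (+); new bracket [1.75, 1.875]
m = 1.8125, g(m) = -0.207 (−); new bracket [1.8125, 1.875]

-0.2070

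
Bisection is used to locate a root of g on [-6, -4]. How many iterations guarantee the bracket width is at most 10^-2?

Width after n steps is 2/2^n. Need 2^n ≥ 2/10^-2 = 200.
2^7 = 128 < 200 ≤ 2^8 = 256, so n = 8.

8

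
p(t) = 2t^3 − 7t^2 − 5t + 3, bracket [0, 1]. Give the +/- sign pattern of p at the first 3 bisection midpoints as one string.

m = 0.5, p(m) = -1 (−); new bracket [0, 0.5]
m = 0.25, p(m) = 1.34375 (+); new bracket [0.25, 0.5]
m = 0.375, p(m) = 0.246094 (+); new bracket [0.375, 0.5]

-++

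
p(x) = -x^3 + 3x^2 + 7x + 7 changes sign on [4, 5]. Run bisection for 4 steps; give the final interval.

[4.75, 4.8125]

m = 4.5, p(m) = 8.125 (+); new bracket [4.5, 5]
m = 4.75, p(m) = 0.765625 (+); new bracket [4.75, 5]
m = 4.875, p(m) = -3.435547 (−); new bracket [4.75, 4.875]
m = 4.8125, p(m) = -1.2903 (−); new bracket [4.75, 4.8125]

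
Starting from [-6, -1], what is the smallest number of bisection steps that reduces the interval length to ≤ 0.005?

Width after n steps is 5/2^n. Need 2^n ≥ 5/0.005 = 1000.
2^9 = 512 < 1000 ≤ 2^10 = 1024, so n = 10.

10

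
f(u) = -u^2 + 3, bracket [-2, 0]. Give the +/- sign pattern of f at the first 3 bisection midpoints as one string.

++-

u = -1 gives f = 2, positive; keep [-2, -1]
u = -1.5 gives f = 0.75, positive; keep [-2, -1.5]
u = -1.75 gives f = -0.0625, negative; keep [-1.75, -1.5]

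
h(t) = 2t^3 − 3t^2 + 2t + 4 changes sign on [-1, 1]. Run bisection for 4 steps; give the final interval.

[-0.75, -0.625]

m = 0, h(m) = 4 (+); new bracket [-1, 0]
m = -0.5, h(m) = 2 (+); new bracket [-1, -0.5]
m = -0.75, h(m) = -0.03125 (−); new bracket [-0.75, -0.5]
m = -0.625, h(m) = 1.0898 (+); new bracket [-0.75, -0.625]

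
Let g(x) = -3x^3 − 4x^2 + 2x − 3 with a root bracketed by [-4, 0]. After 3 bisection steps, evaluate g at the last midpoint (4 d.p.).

g(-2) = 1 > 0, so the root lies in [-2, 0]
g(-1) = -6 < 0, so the root lies in [-2, -1]
g(-1.5) = -4.875 < 0, so the root lies in [-2, -1.5]

-4.8750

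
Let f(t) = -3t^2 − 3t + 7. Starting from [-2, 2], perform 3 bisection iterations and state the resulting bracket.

[1, 1.5]

f(0) = 7 > 0, so the root lies in [0, 2]
f(1) = 1 > 0, so the root lies in [1, 2]
f(1.5) = -4.25 < 0, so the root lies in [1, 1.5]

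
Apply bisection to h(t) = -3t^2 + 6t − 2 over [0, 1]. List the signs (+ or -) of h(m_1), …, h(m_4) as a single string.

h(0.5) = 0.25 > 0, so the root lies in [0, 0.5]
h(0.25) = -0.6875 < 0, so the root lies in [0.25, 0.5]
h(0.375) = -0.171875 < 0, so the root lies in [0.375, 0.5]
h(0.4375) = 0.0508 > 0, so the root lies in [0.375, 0.4375]

+--+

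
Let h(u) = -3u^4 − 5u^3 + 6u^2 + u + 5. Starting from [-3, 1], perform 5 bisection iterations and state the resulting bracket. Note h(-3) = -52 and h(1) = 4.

[-2.625, -2.5]

h(-1) = 12 > 0, so the root lies in [-3, -1]
h(-2) = 19 > 0, so the root lies in [-3, -2]
h(-2.5) = 0.9375 > 0, so the root lies in [-3, -2.5]
h(-2.75) = -19.9648 < 0, so the root lies in [-2.75, -2.5]
h(-2.625) = -8.2839 < 0, so the root lies in [-2.625, -2.5]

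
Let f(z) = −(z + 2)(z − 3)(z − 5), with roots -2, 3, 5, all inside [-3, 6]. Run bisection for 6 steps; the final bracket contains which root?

midpoint 1.5: f = -18.375 < 0 → [-3, 1.5]
midpoint -0.75: f = -26.953125 < 0 → [-3, -0.75]
midpoint -1.875: f = -4.189453 < 0 → [-3, -1.875]
midpoint -2.4375: f = 17.6931 > 0 → [-2.4375, -1.875]
midpoint -2.15625: f = 5.7655 > 0 → [-2.15625, -1.875]
midpoint -2.015625: f = 0.5498 > 0 → [-2.015625, -1.875]

-2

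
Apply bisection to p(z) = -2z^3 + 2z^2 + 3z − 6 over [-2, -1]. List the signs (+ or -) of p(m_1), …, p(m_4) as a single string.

m = -1.5, p(m) = 0.75 (+); new bracket [-1.5, -1]
m = -1.25, p(m) = -2.71875 (−); new bracket [-1.5, -1.25]
m = -1.375, p(m) = -1.144531 (−); new bracket [-1.5, -1.375]
m = -1.4375, p(m) = -0.2388 (−); new bracket [-1.5, -1.4375]

+---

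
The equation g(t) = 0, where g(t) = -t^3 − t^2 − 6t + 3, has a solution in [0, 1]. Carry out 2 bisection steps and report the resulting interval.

m = 0.5, g(m) = -0.375 (−); new bracket [0, 0.5]
m = 0.25, g(m) = 1.421875 (+); new bracket [0.25, 0.5]

[0.25, 0.5]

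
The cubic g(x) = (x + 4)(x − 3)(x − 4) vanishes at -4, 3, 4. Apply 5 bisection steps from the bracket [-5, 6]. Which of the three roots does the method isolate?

g(0.5) = 39.375 > 0, so the root lies in [-5, 0.5]
g(-2.25) = 57.421875 > 0, so the root lies in [-5, -2.25]
g(-3.625) = 18.943359 > 0, so the root lies in [-5, -3.625]
g(-4.3125) = -18.9954 < 0, so the root lies in [-4.3125, -3.625]
g(-3.96875) = 1.7354 > 0, so the root lies in [-4.3125, -3.96875]

-4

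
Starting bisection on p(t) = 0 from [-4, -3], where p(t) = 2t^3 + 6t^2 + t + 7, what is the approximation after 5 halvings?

-3.21875

midpoint -3.5: p = -8.75 < 0 → [-3.5, -3]
midpoint -3.25: p = -1.53125 < 0 → [-3.25, -3]
midpoint -3.125: p = 1.433594 > 0 → [-3.25, -3.125]
midpoint -3.1875: p = 0.0024 > 0 → [-3.25, -3.1875]
midpoint -3.21875: p = -0.7514 < 0 → [-3.21875, -3.1875]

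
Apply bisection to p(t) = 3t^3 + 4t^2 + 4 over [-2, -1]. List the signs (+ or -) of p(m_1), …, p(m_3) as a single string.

++-

p(-1.5) = 2.875 > 0, so the root lies in [-2, -1.5]
p(-1.75) = 0.171875 > 0, so the root lies in [-2, -1.75]
p(-1.875) = -1.712891 < 0, so the root lies in [-1.875, -1.75]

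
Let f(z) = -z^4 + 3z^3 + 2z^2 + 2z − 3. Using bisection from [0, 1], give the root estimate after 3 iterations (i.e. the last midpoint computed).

midpoint 0.5: f = -1.1875 < 0 → [0.5, 1]
midpoint 0.75: f = 0.574219 > 0 → [0.5, 0.75]
midpoint 0.625: f = -0.388916 < 0 → [0.625, 0.75]

0.625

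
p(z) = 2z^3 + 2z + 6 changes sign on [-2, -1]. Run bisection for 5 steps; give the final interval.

[-1.21875, -1.1875]

midpoint -1.5: p = -3.75 < 0 → [-1.5, -1]
midpoint -1.25: p = -0.40625 < 0 → [-1.25, -1]
midpoint -1.125: p = 0.902344 > 0 → [-1.25, -1.125]
midpoint -1.1875: p = 0.2759 > 0 → [-1.25, -1.1875]
midpoint -1.21875: p = -0.058 < 0 → [-1.21875, -1.1875]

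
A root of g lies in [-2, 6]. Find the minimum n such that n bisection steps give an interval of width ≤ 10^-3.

Width after n steps is 8/2^n. Need 2^n ≥ 8/10^-3 = 8000.
2^12 = 4096 < 8000 ≤ 2^13 = 8192, so n = 13.

13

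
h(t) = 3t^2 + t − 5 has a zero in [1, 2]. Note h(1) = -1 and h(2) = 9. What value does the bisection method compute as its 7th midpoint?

t = 1.5 gives h = 3.25, positive; keep [1, 1.5]
t = 1.25 gives h = 0.9375, positive; keep [1, 1.25]
t = 1.125 gives h = -0.078125, negative; keep [1.125, 1.25]
t = 1.1875 gives h = 0.418, positive; keep [1.125, 1.1875]
t = 1.15625 gives h = 0.167, positive; keep [1.125, 1.15625]
t = 1.140625 gives h = 0.0437, positive; keep [1.125, 1.140625]
t = 1.1328125 gives h = -0.0174, negative; keep [1.1328125, 1.140625]

1.1328125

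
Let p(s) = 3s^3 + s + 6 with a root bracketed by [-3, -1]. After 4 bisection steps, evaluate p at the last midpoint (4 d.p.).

0.6035

m = -2, p(m) = -20 (−); new bracket [-2, -1]
m = -1.5, p(m) = -5.625 (−); new bracket [-1.5, -1]
m = -1.25, p(m) = -1.109375 (−); new bracket [-1.25, -1]
m = -1.125, p(m) = 0.6035 (+); new bracket [-1.25, -1.125]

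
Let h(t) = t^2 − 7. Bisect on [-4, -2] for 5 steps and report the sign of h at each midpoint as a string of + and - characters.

m = -3, h(m) = 2 (+); new bracket [-3, -2]
m = -2.5, h(m) = -0.75 (−); new bracket [-3, -2.5]
m = -2.75, h(m) = 0.5625 (+); new bracket [-2.75, -2.5]
m = -2.625, h(m) = -0.1094 (−); new bracket [-2.75, -2.625]
m = -2.6875, h(m) = 0.2227 (+); new bracket [-2.6875, -2.625]

+-+-+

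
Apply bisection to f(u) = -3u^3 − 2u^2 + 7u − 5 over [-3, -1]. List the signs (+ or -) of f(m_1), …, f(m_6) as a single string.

f(-2) = -3 < 0, so the root lies in [-3, -2]
f(-2.5) = 11.875 > 0, so the root lies in [-2.5, -2]
f(-2.25) = 3.296875 > 0, so the root lies in [-2.25, -2]
f(-2.125) = -0.1191 < 0, so the root lies in [-2.25, -2.125]
f(-2.1875) = 1.5198 > 0, so the root lies in [-2.1875, -2.125]
f(-2.15625) = 0.6833 > 0, so the root lies in [-2.15625, -2.125]

-++-++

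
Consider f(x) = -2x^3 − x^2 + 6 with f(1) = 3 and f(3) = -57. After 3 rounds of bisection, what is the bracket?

midpoint 2: f = -14 < 0 → [1, 2]
midpoint 1.5: f = -3 < 0 → [1, 1.5]
midpoint 1.25: f = 0.53125 > 0 → [1.25, 1.5]

[1.25, 1.5]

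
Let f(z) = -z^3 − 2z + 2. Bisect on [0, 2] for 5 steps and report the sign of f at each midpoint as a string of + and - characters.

-++--

m = 1, f(m) = -1 (−); new bracket [0, 1]
m = 0.5, f(m) = 0.875 (+); new bracket [0.5, 1]
m = 0.75, f(m) = 0.078125 (+); new bracket [0.75, 1]
m = 0.875, f(m) = -0.4199 (−); new bracket [0.75, 0.875]
m = 0.8125, f(m) = -0.1614 (−); new bracket [0.75, 0.8125]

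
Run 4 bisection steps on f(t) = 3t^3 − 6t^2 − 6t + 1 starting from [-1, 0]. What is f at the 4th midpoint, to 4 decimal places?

f(-0.5) = 2.125 > 0, so the root lies in [-1, -0.5]
f(-0.75) = 0.859375 > 0, so the root lies in [-1, -0.75]
f(-0.875) = -0.353516 < 0, so the root lies in [-0.875, -0.75]
f(-0.8125) = 0.3049 > 0, so the root lies in [-0.875, -0.8125]

0.3049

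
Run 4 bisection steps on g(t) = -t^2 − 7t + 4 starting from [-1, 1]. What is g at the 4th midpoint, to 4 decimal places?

-0.7656

midpoint 0: g = 4 > 0 → [0, 1]
midpoint 0.5: g = 0.25 > 0 → [0.5, 1]
midpoint 0.75: g = -1.8125 < 0 → [0.5, 0.75]
midpoint 0.625: g = -0.7656 < 0 → [0.5, 0.625]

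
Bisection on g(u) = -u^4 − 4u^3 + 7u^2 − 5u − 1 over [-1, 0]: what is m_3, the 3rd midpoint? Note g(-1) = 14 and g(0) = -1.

midpoint -0.5: g = 3.6875 > 0 → [-0.5, 0]
midpoint -0.25: g = 0.746094 > 0 → [-0.25, 0]
midpoint -0.125: g = -0.258057 < 0 → [-0.25, -0.125]

-0.125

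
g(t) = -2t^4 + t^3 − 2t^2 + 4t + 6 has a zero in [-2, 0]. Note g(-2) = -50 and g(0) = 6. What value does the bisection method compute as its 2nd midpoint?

t = -1 gives g = -3, negative; keep [-1, 0]
t = -0.5 gives g = 3.25, positive; keep [-1, -0.5]

-0.5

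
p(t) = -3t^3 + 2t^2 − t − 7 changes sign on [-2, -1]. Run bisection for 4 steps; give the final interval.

midpoint -1.5: p = 9.125 > 0 → [-1.5, -1]
midpoint -1.25: p = 3.234375 > 0 → [-1.25, -1]
midpoint -1.125: p = 0.927734 > 0 → [-1.125, -1]
midpoint -1.0625: p = -0.0813 < 0 → [-1.125, -1.0625]

[-1.125, -1.0625]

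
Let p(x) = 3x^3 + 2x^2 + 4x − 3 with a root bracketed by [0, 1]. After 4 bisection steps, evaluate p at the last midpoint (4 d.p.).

m = 0.5, p(m) = -0.125 (−); new bracket [0.5, 1]
m = 0.75, p(m) = 2.390625 (+); new bracket [0.5, 0.75]
m = 0.625, p(m) = 1.013672 (+); new bracket [0.5, 0.625]
m = 0.5625, p(m) = 0.4167 (+); new bracket [0.5, 0.5625]

0.4167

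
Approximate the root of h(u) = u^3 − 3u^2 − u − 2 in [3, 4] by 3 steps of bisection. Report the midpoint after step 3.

h(3.5) = 0.625 > 0, so the root lies in [3, 3.5]
h(3.25) = -2.609375 < 0, so the root lies in [3.25, 3.5]
h(3.375) = -1.103516 < 0, so the root lies in [3.375, 3.5]

3.375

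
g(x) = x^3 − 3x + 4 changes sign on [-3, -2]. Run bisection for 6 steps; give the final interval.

[-2.203125, -2.1875]

m = -2.5, g(m) = -4.125 (−); new bracket [-2.5, -2]
m = -2.25, g(m) = -0.640625 (−); new bracket [-2.25, -2]
m = -2.125, g(m) = 0.779297 (+); new bracket [-2.25, -2.125]
m = -2.1875, g(m) = 0.095 (+); new bracket [-2.25, -2.1875]
m = -2.21875, g(m) = -0.2663 (−); new bracket [-2.21875, -2.1875]
m = -2.203125, g(m) = -0.0841 (−); new bracket [-2.203125, -2.1875]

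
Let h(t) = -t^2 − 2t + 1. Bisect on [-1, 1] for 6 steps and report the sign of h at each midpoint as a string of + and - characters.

t = 0 gives h = 1, positive; keep [0, 1]
t = 0.5 gives h = -0.25, negative; keep [0, 0.5]
t = 0.25 gives h = 0.4375, positive; keep [0.25, 0.5]
t = 0.375 gives h = 0.1094, positive; keep [0.375, 0.5]
t = 0.4375 gives h = -0.0664, negative; keep [0.375, 0.4375]
t = 0.40625 gives h = 0.0225, positive; keep [0.40625, 0.4375]

+-++-+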